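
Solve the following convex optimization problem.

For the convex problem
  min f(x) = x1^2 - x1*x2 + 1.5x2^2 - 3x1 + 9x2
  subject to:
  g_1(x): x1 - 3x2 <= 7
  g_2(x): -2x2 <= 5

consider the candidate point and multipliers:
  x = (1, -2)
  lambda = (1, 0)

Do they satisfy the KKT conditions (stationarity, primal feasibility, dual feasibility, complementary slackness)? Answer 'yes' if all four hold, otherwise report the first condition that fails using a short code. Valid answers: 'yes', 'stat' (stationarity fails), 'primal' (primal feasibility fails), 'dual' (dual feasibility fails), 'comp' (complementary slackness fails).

Gradient of f: grad f(x) = Q x + c = (1, 2)
Constraint values g_i(x) = a_i^T x - b_i:
  g_1((1, -2)) = 0
  g_2((1, -2)) = -1
Stationarity residual: grad f(x) + sum_i lambda_i a_i = (2, -1)
  -> stationarity FAILS
Primal feasibility (all g_i <= 0): OK
Dual feasibility (all lambda_i >= 0): OK
Complementary slackness (lambda_i * g_i(x) = 0 for all i): OK

Verdict: the first failing condition is stationarity -> stat.

stat


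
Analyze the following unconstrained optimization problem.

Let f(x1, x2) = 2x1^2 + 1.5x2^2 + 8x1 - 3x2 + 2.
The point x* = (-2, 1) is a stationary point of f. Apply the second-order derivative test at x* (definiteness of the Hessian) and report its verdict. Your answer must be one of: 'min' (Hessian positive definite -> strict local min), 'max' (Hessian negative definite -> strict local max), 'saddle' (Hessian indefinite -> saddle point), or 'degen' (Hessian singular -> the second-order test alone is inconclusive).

Compute the Hessian H = grad^2 f:
  H = [[4, 0], [0, 3]]
Verify stationarity: grad f(x*) = H x* + g = (0, 0).
Eigenvalues of H: 3, 4.
Both eigenvalues > 0, so H is positive definite -> x* is a strict local min.

min


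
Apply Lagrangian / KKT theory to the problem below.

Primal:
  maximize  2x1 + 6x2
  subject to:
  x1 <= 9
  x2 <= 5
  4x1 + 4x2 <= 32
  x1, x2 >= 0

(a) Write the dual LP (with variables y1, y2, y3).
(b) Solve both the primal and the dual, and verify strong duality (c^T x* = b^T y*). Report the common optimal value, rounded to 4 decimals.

The standard primal-dual pair for 'max c^T x s.t. A x <= b, x >= 0' is:
  Dual:  min b^T y  s.t.  A^T y >= c,  y >= 0.

So the dual LP is:
  minimize  9y1 + 5y2 + 32y3
  subject to:
    y1 + 4y3 >= 2
    y2 + 4y3 >= 6
    y1, y2, y3 >= 0

Solving the primal: x* = (3, 5).
  primal value c^T x* = 36.
Solving the dual: y* = (0, 4, 0.5).
  dual value b^T y* = 36.
Strong duality: c^T x* = b^T y*. Confirmed.

36


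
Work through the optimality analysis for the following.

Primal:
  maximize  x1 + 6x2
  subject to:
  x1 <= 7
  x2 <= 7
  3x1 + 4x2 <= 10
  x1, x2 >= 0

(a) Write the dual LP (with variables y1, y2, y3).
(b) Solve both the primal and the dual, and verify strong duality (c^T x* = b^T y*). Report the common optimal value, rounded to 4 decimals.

The standard primal-dual pair for 'max c^T x s.t. A x <= b, x >= 0' is:
  Dual:  min b^T y  s.t.  A^T y >= c,  y >= 0.

So the dual LP is:
  minimize  7y1 + 7y2 + 10y3
  subject to:
    y1 + 3y3 >= 1
    y2 + 4y3 >= 6
    y1, y2, y3 >= 0

Solving the primal: x* = (0, 2.5).
  primal value c^T x* = 15.
Solving the dual: y* = (0, 0, 1.5).
  dual value b^T y* = 15.
Strong duality: c^T x* = b^T y*. Confirmed.

15


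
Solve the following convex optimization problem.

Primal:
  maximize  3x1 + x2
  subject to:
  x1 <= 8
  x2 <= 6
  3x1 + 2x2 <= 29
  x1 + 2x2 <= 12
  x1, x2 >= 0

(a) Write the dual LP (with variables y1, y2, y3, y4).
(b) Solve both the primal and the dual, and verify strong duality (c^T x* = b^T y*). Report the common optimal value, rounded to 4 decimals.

The standard primal-dual pair for 'max c^T x s.t. A x <= b, x >= 0' is:
  Dual:  min b^T y  s.t.  A^T y >= c,  y >= 0.

So the dual LP is:
  minimize  8y1 + 6y2 + 29y3 + 12y4
  subject to:
    y1 + 3y3 + y4 >= 3
    y2 + 2y3 + 2y4 >= 1
    y1, y2, y3, y4 >= 0

Solving the primal: x* = (8, 2).
  primal value c^T x* = 26.
Solving the dual: y* = (2.5, 0, 0, 0.5).
  dual value b^T y* = 26.
Strong duality: c^T x* = b^T y*. Confirmed.

26


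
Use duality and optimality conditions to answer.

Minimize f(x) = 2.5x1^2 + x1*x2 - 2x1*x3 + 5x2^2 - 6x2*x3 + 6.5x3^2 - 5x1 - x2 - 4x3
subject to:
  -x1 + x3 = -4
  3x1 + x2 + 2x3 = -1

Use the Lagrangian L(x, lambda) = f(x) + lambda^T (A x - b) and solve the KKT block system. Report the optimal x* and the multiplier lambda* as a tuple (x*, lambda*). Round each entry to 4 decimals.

Form the Lagrangian:
  L(x, lambda) = (1/2) x^T Q x + c^T x + lambda^T (A x - b)
Stationarity (grad_x L = 0): Q x + c + A^T lambda = 0.
Primal feasibility: A x = b.

This gives the KKT block system:
  [ Q   A^T ] [ x     ]   [-c ]
  [ A    0  ] [ lambda ] = [ b ]

Solving the linear system:
  x*      = (1.7611, -1.8057, -2.2389)
  lambda* = (18.0669, 3.8631)
  f(x*)   = 39.043

x* = (1.7611, -1.8057, -2.2389), lambda* = (18.0669, 3.8631)


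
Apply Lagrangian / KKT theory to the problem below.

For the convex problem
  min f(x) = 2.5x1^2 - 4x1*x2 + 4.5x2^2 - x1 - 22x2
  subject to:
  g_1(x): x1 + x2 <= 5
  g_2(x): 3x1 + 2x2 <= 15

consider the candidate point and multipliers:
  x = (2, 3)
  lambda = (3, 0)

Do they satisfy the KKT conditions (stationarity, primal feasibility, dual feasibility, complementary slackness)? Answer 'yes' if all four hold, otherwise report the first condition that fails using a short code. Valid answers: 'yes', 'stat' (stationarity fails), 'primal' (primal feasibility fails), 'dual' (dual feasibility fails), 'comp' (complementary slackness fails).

Gradient of f: grad f(x) = Q x + c = (-3, -3)
Constraint values g_i(x) = a_i^T x - b_i:
  g_1((2, 3)) = 0
  g_2((2, 3)) = -3
Stationarity residual: grad f(x) + sum_i lambda_i a_i = (0, 0)
  -> stationarity OK
Primal feasibility (all g_i <= 0): OK
Dual feasibility (all lambda_i >= 0): OK
Complementary slackness (lambda_i * g_i(x) = 0 for all i): OK

Verdict: yes, KKT holds.

yes


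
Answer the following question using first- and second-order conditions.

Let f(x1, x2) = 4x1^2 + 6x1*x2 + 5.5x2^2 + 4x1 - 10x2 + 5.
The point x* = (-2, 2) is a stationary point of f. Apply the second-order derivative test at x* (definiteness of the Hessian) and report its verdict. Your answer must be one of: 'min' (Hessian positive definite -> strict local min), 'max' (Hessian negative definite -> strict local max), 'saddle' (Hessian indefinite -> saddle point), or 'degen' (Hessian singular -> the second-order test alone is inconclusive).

Compute the Hessian H = grad^2 f:
  H = [[8, 6], [6, 11]]
Verify stationarity: grad f(x*) = H x* + g = (0, 0).
Eigenvalues of H: 3.3153, 15.6847.
Both eigenvalues > 0, so H is positive definite -> x* is a strict local min.

min


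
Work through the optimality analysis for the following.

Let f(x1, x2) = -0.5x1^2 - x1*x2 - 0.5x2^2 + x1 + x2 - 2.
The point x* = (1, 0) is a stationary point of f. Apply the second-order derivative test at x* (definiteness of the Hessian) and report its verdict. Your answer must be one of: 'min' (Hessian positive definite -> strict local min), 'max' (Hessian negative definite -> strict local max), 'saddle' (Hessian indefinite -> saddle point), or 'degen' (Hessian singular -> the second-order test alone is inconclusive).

Compute the Hessian H = grad^2 f:
  H = [[-1, -1], [-1, -1]]
Verify stationarity: grad f(x*) = H x* + g = (0, 0).
Eigenvalues of H: -2, 0.
H has a zero eigenvalue (singular; negative semidefinite but not definite), so H is neither positive definite, negative definite, nor indefinite. The second-order test alone is inconclusive -> degen.
(Indeed, f is constant along the null direction of H through x*, so x* is not a strict local extremum.)

degen


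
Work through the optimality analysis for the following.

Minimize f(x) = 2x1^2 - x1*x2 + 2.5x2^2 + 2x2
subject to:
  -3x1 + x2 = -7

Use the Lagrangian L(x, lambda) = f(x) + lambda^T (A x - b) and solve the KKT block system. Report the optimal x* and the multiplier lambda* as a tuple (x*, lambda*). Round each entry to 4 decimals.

Form the Lagrangian:
  L(x, lambda) = (1/2) x^T Q x + c^T x + lambda^T (A x - b)
Stationarity (grad_x L = 0): Q x + c + A^T lambda = 0.
Primal feasibility: A x = b.

This gives the KKT block system:
  [ Q   A^T ] [ x     ]   [-c ]
  [ A    0  ] [ lambda ] = [ b ]

Solving the linear system:
  x*      = (2.1395, -0.5814)
  lambda* = (3.0465)
  f(x*)   = 10.0814

x* = (2.1395, -0.5814), lambda* = (3.0465)


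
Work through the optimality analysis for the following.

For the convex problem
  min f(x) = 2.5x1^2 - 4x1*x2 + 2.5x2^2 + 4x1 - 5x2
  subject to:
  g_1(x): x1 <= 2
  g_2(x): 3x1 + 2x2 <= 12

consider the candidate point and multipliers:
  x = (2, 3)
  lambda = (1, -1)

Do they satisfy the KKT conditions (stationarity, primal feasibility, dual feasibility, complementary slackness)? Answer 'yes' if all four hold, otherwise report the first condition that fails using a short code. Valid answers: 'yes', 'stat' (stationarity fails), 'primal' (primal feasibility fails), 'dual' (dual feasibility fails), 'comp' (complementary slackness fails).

Gradient of f: grad f(x) = Q x + c = (2, 2)
Constraint values g_i(x) = a_i^T x - b_i:
  g_1((2, 3)) = 0
  g_2((2, 3)) = 0
Stationarity residual: grad f(x) + sum_i lambda_i a_i = (0, 0)
  -> stationarity OK
Primal feasibility (all g_i <= 0): OK
Dual feasibility (all lambda_i >= 0): FAILS
Complementary slackness (lambda_i * g_i(x) = 0 for all i): OK

Verdict: the first failing condition is dual_feasibility -> dual.

dual


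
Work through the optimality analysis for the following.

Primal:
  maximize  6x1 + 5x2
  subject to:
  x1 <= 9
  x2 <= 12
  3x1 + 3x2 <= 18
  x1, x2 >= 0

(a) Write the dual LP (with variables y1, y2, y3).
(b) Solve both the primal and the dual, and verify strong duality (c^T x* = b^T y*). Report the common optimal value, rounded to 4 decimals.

The standard primal-dual pair for 'max c^T x s.t. A x <= b, x >= 0' is:
  Dual:  min b^T y  s.t.  A^T y >= c,  y >= 0.

So the dual LP is:
  minimize  9y1 + 12y2 + 18y3
  subject to:
    y1 + 3y3 >= 6
    y2 + 3y3 >= 5
    y1, y2, y3 >= 0

Solving the primal: x* = (6, 0).
  primal value c^T x* = 36.
Solving the dual: y* = (0, 0, 2).
  dual value b^T y* = 36.
Strong duality: c^T x* = b^T y*. Confirmed.

36


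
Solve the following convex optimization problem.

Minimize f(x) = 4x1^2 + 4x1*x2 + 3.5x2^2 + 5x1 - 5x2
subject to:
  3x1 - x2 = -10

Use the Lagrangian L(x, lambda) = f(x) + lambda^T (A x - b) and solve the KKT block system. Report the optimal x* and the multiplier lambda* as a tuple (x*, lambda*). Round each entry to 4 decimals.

Form the Lagrangian:
  L(x, lambda) = (1/2) x^T Q x + c^T x + lambda^T (A x - b)
Stationarity (grad_x L = 0): Q x + c + A^T lambda = 0.
Primal feasibility: A x = b.

This gives the KKT block system:
  [ Q   A^T ] [ x     ]   [-c ]
  [ A    0  ] [ lambda ] = [ b ]

Solving the linear system:
  x*      = (-2.5263, 2.4211)
  lambda* = (1.8421)
  f(x*)   = -3.1579

x* = (-2.5263, 2.4211), lambda* = (1.8421)


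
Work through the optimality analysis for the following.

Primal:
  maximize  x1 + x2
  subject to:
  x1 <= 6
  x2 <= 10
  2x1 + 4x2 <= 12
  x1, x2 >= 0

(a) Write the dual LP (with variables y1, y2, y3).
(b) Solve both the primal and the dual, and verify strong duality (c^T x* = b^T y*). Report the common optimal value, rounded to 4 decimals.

The standard primal-dual pair for 'max c^T x s.t. A x <= b, x >= 0' is:
  Dual:  min b^T y  s.t.  A^T y >= c,  y >= 0.

So the dual LP is:
  minimize  6y1 + 10y2 + 12y3
  subject to:
    y1 + 2y3 >= 1
    y2 + 4y3 >= 1
    y1, y2, y3 >= 0

Solving the primal: x* = (6, 0).
  primal value c^T x* = 6.
Solving the dual: y* = (0.5, 0, 0.25).
  dual value b^T y* = 6.
Strong duality: c^T x* = b^T y*. Confirmed.

6


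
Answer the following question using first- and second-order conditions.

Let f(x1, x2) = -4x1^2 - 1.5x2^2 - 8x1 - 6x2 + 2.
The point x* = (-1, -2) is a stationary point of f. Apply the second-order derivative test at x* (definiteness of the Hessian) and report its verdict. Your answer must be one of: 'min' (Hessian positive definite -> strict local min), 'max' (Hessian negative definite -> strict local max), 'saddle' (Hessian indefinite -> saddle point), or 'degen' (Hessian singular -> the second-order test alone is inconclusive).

Compute the Hessian H = grad^2 f:
  H = [[-8, 0], [0, -3]]
Verify stationarity: grad f(x*) = H x* + g = (0, 0).
Eigenvalues of H: -8, -3.
Both eigenvalues < 0, so H is negative definite -> x* is a strict local max.

max


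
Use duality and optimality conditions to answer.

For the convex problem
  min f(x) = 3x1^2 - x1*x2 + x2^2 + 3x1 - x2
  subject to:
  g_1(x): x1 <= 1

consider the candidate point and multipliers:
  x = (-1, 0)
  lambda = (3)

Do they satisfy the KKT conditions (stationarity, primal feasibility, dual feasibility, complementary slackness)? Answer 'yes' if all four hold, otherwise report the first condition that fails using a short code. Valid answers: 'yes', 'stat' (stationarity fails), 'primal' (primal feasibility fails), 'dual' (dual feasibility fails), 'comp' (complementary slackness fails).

Gradient of f: grad f(x) = Q x + c = (-3, 0)
Constraint values g_i(x) = a_i^T x - b_i:
  g_1((-1, 0)) = -2
Stationarity residual: grad f(x) + sum_i lambda_i a_i = (0, 0)
  -> stationarity OK
Primal feasibility (all g_i <= 0): OK
Dual feasibility (all lambda_i >= 0): OK
Complementary slackness (lambda_i * g_i(x) = 0 for all i): FAILS

Verdict: the first failing condition is complementary_slackness -> comp.

comp


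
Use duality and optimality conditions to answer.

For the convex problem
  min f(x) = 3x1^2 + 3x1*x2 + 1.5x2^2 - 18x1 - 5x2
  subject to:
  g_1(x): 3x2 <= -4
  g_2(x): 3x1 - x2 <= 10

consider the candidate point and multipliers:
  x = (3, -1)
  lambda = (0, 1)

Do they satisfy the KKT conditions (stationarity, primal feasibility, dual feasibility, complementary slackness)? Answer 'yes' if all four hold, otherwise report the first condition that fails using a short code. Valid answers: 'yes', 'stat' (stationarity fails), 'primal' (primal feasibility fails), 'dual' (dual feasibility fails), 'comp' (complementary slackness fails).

Gradient of f: grad f(x) = Q x + c = (-3, 1)
Constraint values g_i(x) = a_i^T x - b_i:
  g_1((3, -1)) = 1
  g_2((3, -1)) = 0
Stationarity residual: grad f(x) + sum_i lambda_i a_i = (0, 0)
  -> stationarity OK
Primal feasibility (all g_i <= 0): FAILS
Dual feasibility (all lambda_i >= 0): OK
Complementary slackness (lambda_i * g_i(x) = 0 for all i): OK

Verdict: the first failing condition is primal_feasibility -> primal.

primal


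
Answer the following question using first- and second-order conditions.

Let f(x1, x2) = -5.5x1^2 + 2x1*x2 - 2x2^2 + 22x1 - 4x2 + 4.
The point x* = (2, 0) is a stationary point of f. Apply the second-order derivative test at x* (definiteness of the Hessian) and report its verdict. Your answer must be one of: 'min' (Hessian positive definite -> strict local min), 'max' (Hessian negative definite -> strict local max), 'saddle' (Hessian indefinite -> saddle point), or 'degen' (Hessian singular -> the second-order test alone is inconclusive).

Compute the Hessian H = grad^2 f:
  H = [[-11, 2], [2, -4]]
Verify stationarity: grad f(x*) = H x* + g = (0, 0).
Eigenvalues of H: -11.5311, -3.4689.
Both eigenvalues < 0, so H is negative definite -> x* is a strict local max.

max


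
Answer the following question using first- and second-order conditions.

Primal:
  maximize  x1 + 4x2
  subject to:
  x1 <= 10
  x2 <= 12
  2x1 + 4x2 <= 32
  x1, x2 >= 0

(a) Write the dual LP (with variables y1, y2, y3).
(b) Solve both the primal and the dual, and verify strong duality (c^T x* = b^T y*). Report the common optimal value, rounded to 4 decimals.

The standard primal-dual pair for 'max c^T x s.t. A x <= b, x >= 0' is:
  Dual:  min b^T y  s.t.  A^T y >= c,  y >= 0.

So the dual LP is:
  minimize  10y1 + 12y2 + 32y3
  subject to:
    y1 + 2y3 >= 1
    y2 + 4y3 >= 4
    y1, y2, y3 >= 0

Solving the primal: x* = (0, 8).
  primal value c^T x* = 32.
Solving the dual: y* = (0, 0, 1).
  dual value b^T y* = 32.
Strong duality: c^T x* = b^T y*. Confirmed.

32


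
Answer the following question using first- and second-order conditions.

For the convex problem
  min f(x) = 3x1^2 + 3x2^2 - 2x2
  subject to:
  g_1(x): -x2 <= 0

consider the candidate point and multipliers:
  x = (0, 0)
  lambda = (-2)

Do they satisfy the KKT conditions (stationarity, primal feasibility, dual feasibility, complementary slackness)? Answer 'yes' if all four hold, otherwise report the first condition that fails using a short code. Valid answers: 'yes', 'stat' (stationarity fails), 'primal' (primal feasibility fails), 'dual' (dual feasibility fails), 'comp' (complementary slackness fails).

Gradient of f: grad f(x) = Q x + c = (0, -2)
Constraint values g_i(x) = a_i^T x - b_i:
  g_1((0, 0)) = 0
Stationarity residual: grad f(x) + sum_i lambda_i a_i = (0, 0)
  -> stationarity OK
Primal feasibility (all g_i <= 0): OK
Dual feasibility (all lambda_i >= 0): FAILS
Complementary slackness (lambda_i * g_i(x) = 0 for all i): OK

Verdict: the first failing condition is dual_feasibility -> dual.

dual


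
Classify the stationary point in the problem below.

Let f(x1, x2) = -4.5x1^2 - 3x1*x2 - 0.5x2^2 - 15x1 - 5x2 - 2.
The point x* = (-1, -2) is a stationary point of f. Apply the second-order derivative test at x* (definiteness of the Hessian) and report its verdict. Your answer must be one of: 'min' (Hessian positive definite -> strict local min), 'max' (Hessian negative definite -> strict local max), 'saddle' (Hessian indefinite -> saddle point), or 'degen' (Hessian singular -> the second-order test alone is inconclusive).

Compute the Hessian H = grad^2 f:
  H = [[-9, -3], [-3, -1]]
Verify stationarity: grad f(x*) = H x* + g = (0, 0).
Eigenvalues of H: -10, 0.
H has a zero eigenvalue (singular; negative semidefinite but not definite), so H is neither positive definite, negative definite, nor indefinite. The second-order test alone is inconclusive -> degen.
(Indeed, f is constant along the null direction of H through x*, so x* is not a strict local extremum.)

degen


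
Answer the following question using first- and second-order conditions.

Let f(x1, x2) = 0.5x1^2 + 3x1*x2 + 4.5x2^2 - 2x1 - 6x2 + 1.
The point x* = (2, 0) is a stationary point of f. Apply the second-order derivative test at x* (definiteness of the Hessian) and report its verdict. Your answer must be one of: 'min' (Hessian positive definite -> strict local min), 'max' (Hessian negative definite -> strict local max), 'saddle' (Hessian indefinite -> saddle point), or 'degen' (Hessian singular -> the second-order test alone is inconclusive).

Compute the Hessian H = grad^2 f:
  H = [[1, 3], [3, 9]]
Verify stationarity: grad f(x*) = H x* + g = (0, 0).
Eigenvalues of H: 0, 10.
H has a zero eigenvalue (singular; positive semidefinite but not definite), so H is neither positive definite, negative definite, nor indefinite. The second-order test alone is inconclusive -> degen.
(Indeed, f is constant along the null direction of H through x*, so x* is not a strict local extremum.)

degen


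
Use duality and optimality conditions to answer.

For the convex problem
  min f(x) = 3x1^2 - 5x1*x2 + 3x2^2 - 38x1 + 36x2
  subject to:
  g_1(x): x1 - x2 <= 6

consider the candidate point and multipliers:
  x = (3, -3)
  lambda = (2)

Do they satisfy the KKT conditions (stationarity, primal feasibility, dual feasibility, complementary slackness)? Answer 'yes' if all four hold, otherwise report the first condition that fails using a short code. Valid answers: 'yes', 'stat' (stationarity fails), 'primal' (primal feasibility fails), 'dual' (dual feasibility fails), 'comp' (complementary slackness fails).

Gradient of f: grad f(x) = Q x + c = (-5, 3)
Constraint values g_i(x) = a_i^T x - b_i:
  g_1((3, -3)) = 0
Stationarity residual: grad f(x) + sum_i lambda_i a_i = (-3, 1)
  -> stationarity FAILS
Primal feasibility (all g_i <= 0): OK
Dual feasibility (all lambda_i >= 0): OK
Complementary slackness (lambda_i * g_i(x) = 0 for all i): OK

Verdict: the first failing condition is stationarity -> stat.

stat


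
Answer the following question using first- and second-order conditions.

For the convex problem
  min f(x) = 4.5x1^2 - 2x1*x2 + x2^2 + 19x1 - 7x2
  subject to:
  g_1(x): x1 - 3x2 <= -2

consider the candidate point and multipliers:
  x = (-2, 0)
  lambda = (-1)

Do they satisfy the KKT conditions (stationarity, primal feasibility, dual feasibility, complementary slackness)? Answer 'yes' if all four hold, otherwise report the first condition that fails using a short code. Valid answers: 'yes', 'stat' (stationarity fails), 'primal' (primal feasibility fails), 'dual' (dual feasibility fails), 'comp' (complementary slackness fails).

Gradient of f: grad f(x) = Q x + c = (1, -3)
Constraint values g_i(x) = a_i^T x - b_i:
  g_1((-2, 0)) = 0
Stationarity residual: grad f(x) + sum_i lambda_i a_i = (0, 0)
  -> stationarity OK
Primal feasibility (all g_i <= 0): OK
Dual feasibility (all lambda_i >= 0): FAILS
Complementary slackness (lambda_i * g_i(x) = 0 for all i): OK

Verdict: the first failing condition is dual_feasibility -> dual.

dual


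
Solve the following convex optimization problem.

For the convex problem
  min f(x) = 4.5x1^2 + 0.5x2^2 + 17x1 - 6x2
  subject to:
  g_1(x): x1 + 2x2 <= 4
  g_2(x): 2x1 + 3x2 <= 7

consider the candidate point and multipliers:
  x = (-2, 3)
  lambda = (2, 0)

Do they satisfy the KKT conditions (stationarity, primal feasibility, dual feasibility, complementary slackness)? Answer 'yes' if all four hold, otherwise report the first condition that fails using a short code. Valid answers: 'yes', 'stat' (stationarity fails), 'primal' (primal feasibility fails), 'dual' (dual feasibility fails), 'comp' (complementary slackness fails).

Gradient of f: grad f(x) = Q x + c = (-1, -3)
Constraint values g_i(x) = a_i^T x - b_i:
  g_1((-2, 3)) = 0
  g_2((-2, 3)) = -2
Stationarity residual: grad f(x) + sum_i lambda_i a_i = (1, 1)
  -> stationarity FAILS
Primal feasibility (all g_i <= 0): OK
Dual feasibility (all lambda_i >= 0): OK
Complementary slackness (lambda_i * g_i(x) = 0 for all i): OK

Verdict: the first failing condition is stationarity -> stat.

stat


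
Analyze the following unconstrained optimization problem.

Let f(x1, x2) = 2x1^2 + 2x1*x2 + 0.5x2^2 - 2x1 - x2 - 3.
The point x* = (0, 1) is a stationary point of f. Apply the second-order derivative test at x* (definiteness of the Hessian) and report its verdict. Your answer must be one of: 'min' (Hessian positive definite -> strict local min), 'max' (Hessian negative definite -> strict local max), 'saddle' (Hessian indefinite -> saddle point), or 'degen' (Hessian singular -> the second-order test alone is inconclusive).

Compute the Hessian H = grad^2 f:
  H = [[4, 2], [2, 1]]
Verify stationarity: grad f(x*) = H x* + g = (0, 0).
Eigenvalues of H: 0, 5.
H has a zero eigenvalue (singular; positive semidefinite but not definite), so H is neither positive definite, negative definite, nor indefinite. The second-order test alone is inconclusive -> degen.
(Indeed, f is constant along the null direction of H through x*, so x* is not a strict local extremum.)

degen


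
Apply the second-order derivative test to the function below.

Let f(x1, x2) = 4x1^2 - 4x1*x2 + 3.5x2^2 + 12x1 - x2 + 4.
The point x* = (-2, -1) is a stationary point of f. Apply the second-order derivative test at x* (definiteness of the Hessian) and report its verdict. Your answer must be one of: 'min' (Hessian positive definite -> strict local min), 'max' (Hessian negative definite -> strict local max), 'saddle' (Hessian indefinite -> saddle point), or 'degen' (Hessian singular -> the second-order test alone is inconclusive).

Compute the Hessian H = grad^2 f:
  H = [[8, -4], [-4, 7]]
Verify stationarity: grad f(x*) = H x* + g = (0, 0).
Eigenvalues of H: 3.4689, 11.5311.
Both eigenvalues > 0, so H is positive definite -> x* is a strict local min.

min


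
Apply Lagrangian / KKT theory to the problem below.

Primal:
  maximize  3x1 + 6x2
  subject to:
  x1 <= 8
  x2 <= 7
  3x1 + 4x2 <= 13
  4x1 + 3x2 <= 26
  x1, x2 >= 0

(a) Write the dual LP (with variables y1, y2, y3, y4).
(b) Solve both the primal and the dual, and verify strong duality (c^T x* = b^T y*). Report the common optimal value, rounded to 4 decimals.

The standard primal-dual pair for 'max c^T x s.t. A x <= b, x >= 0' is:
  Dual:  min b^T y  s.t.  A^T y >= c,  y >= 0.

So the dual LP is:
  minimize  8y1 + 7y2 + 13y3 + 26y4
  subject to:
    y1 + 3y3 + 4y4 >= 3
    y2 + 4y3 + 3y4 >= 6
    y1, y2, y3, y4 >= 0

Solving the primal: x* = (0, 3.25).
  primal value c^T x* = 19.5.
Solving the dual: y* = (0, 0, 1.5, 0).
  dual value b^T y* = 19.5.
Strong duality: c^T x* = b^T y*. Confirmed.

19.5


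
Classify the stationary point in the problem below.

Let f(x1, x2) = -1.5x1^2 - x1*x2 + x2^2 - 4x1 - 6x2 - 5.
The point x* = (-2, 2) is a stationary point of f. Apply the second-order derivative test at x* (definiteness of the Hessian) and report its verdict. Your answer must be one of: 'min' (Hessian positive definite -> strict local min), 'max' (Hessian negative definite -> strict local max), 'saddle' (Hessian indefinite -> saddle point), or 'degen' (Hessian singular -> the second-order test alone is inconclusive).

Compute the Hessian H = grad^2 f:
  H = [[-3, -1], [-1, 2]]
Verify stationarity: grad f(x*) = H x* + g = (0, 0).
Eigenvalues of H: -3.1926, 2.1926.
Eigenvalues have mixed signs, so H is indefinite -> x* is a saddle point.

saddle


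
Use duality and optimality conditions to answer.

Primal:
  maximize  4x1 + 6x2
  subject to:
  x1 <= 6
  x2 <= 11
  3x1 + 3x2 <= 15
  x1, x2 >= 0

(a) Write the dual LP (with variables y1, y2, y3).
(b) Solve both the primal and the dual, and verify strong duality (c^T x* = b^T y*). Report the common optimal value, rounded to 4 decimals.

The standard primal-dual pair for 'max c^T x s.t. A x <= b, x >= 0' is:
  Dual:  min b^T y  s.t.  A^T y >= c,  y >= 0.

So the dual LP is:
  minimize  6y1 + 11y2 + 15y3
  subject to:
    y1 + 3y3 >= 4
    y2 + 3y3 >= 6
    y1, y2, y3 >= 0

Solving the primal: x* = (0, 5).
  primal value c^T x* = 30.
Solving the dual: y* = (0, 0, 2).
  dual value b^T y* = 30.
Strong duality: c^T x* = b^T y*. Confirmed.

30


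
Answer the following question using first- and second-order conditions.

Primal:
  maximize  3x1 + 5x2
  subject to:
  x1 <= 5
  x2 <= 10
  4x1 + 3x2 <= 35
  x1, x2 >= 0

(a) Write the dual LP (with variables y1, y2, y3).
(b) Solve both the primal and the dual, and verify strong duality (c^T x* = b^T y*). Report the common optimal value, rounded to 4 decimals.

The standard primal-dual pair for 'max c^T x s.t. A x <= b, x >= 0' is:
  Dual:  min b^T y  s.t.  A^T y >= c,  y >= 0.

So the dual LP is:
  minimize  5y1 + 10y2 + 35y3
  subject to:
    y1 + 4y3 >= 3
    y2 + 3y3 >= 5
    y1, y2, y3 >= 0

Solving the primal: x* = (1.25, 10).
  primal value c^T x* = 53.75.
Solving the dual: y* = (0, 2.75, 0.75).
  dual value b^T y* = 53.75.
Strong duality: c^T x* = b^T y*. Confirmed.

53.75


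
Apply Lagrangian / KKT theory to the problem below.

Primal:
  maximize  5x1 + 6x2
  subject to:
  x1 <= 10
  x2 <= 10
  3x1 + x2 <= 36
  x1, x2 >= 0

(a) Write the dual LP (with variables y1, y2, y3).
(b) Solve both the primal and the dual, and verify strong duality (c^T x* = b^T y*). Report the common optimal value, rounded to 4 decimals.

The standard primal-dual pair for 'max c^T x s.t. A x <= b, x >= 0' is:
  Dual:  min b^T y  s.t.  A^T y >= c,  y >= 0.

So the dual LP is:
  minimize  10y1 + 10y2 + 36y3
  subject to:
    y1 + 3y3 >= 5
    y2 + y3 >= 6
    y1, y2, y3 >= 0

Solving the primal: x* = (8.6667, 10).
  primal value c^T x* = 103.3333.
Solving the dual: y* = (0, 4.3333, 1.6667).
  dual value b^T y* = 103.3333.
Strong duality: c^T x* = b^T y*. Confirmed.

103.3333


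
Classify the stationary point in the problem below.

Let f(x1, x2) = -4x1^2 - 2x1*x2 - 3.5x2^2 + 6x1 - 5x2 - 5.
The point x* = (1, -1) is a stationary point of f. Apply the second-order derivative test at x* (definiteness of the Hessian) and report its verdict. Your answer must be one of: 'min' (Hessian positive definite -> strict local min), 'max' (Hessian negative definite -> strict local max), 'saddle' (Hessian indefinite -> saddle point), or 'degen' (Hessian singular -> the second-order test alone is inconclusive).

Compute the Hessian H = grad^2 f:
  H = [[-8, -2], [-2, -7]]
Verify stationarity: grad f(x*) = H x* + g = (0, 0).
Eigenvalues of H: -9.5616, -5.4384.
Both eigenvalues < 0, so H is negative definite -> x* is a strict local max.

max


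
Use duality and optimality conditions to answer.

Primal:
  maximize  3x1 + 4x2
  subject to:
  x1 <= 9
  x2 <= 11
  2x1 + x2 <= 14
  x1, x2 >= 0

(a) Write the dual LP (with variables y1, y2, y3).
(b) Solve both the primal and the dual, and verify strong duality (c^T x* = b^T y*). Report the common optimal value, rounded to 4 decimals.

The standard primal-dual pair for 'max c^T x s.t. A x <= b, x >= 0' is:
  Dual:  min b^T y  s.t.  A^T y >= c,  y >= 0.

So the dual LP is:
  minimize  9y1 + 11y2 + 14y3
  subject to:
    y1 + 2y3 >= 3
    y2 + y3 >= 4
    y1, y2, y3 >= 0

Solving the primal: x* = (1.5, 11).
  primal value c^T x* = 48.5.
Solving the dual: y* = (0, 2.5, 1.5).
  dual value b^T y* = 48.5.
Strong duality: c^T x* = b^T y*. Confirmed.

48.5


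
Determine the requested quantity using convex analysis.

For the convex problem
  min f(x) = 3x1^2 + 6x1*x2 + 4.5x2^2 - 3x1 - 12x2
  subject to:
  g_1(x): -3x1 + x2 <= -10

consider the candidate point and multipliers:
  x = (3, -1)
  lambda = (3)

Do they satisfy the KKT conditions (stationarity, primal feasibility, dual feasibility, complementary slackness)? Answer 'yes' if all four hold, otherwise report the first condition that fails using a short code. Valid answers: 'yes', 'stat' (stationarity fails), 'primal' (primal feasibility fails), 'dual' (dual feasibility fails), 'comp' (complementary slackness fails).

Gradient of f: grad f(x) = Q x + c = (9, -3)
Constraint values g_i(x) = a_i^T x - b_i:
  g_1((3, -1)) = 0
Stationarity residual: grad f(x) + sum_i lambda_i a_i = (0, 0)
  -> stationarity OK
Primal feasibility (all g_i <= 0): OK
Dual feasibility (all lambda_i >= 0): OK
Complementary slackness (lambda_i * g_i(x) = 0 for all i): OK

Verdict: yes, KKT holds.

yes


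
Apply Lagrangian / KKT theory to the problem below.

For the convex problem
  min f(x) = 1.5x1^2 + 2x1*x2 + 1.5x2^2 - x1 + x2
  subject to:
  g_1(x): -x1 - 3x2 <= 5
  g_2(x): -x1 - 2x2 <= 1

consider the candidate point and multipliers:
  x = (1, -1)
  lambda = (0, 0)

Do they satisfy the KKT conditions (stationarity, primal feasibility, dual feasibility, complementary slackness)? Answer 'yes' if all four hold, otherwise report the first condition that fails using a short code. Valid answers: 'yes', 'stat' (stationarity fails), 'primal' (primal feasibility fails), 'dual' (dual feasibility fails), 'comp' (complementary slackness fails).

Gradient of f: grad f(x) = Q x + c = (0, 0)
Constraint values g_i(x) = a_i^T x - b_i:
  g_1((1, -1)) = -3
  g_2((1, -1)) = 0
Stationarity residual: grad f(x) + sum_i lambda_i a_i = (0, 0)
  -> stationarity OK
Primal feasibility (all g_i <= 0): OK
Dual feasibility (all lambda_i >= 0): OK
Complementary slackness (lambda_i * g_i(x) = 0 for all i): OK

Verdict: yes, KKT holds.

yes


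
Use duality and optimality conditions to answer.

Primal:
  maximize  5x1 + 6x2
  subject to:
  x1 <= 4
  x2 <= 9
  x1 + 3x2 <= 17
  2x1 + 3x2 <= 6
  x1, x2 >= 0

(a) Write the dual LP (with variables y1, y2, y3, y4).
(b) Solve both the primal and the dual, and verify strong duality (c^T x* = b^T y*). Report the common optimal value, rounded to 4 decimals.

The standard primal-dual pair for 'max c^T x s.t. A x <= b, x >= 0' is:
  Dual:  min b^T y  s.t.  A^T y >= c,  y >= 0.

So the dual LP is:
  minimize  4y1 + 9y2 + 17y3 + 6y4
  subject to:
    y1 + y3 + 2y4 >= 5
    y2 + 3y3 + 3y4 >= 6
    y1, y2, y3, y4 >= 0

Solving the primal: x* = (3, 0).
  primal value c^T x* = 15.
Solving the dual: y* = (0, 0, 0, 2.5).
  dual value b^T y* = 15.
Strong duality: c^T x* = b^T y*. Confirmed.

15


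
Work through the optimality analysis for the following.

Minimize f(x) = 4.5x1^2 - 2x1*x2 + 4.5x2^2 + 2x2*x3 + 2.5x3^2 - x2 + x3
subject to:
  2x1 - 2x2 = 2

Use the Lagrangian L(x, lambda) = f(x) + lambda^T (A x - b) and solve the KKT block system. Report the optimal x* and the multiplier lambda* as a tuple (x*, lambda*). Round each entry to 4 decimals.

Form the Lagrangian:
  L(x, lambda) = (1/2) x^T Q x + c^T x + lambda^T (A x - b)
Stationarity (grad_x L = 0): Q x + c + A^T lambda = 0.
Primal feasibility: A x = b.

This gives the KKT block system:
  [ Q   A^T ] [ x     ]   [-c ]
  [ A    0  ] [ lambda ] = [ b ]

Solving the linear system:
  x*      = (0.5758, -0.4242, -0.0303)
  lambda* = (-3.0152)
  f(x*)   = 3.2121

x* = (0.5758, -0.4242, -0.0303), lambda* = (-3.0152)


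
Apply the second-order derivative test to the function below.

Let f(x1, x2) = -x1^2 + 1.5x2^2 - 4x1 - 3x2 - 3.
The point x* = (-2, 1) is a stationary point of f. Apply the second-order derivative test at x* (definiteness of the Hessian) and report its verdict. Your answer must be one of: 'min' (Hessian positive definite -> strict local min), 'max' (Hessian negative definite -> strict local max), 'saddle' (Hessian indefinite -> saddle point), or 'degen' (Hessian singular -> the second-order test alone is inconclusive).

Compute the Hessian H = grad^2 f:
  H = [[-2, 0], [0, 3]]
Verify stationarity: grad f(x*) = H x* + g = (0, 0).
Eigenvalues of H: -2, 3.
Eigenvalues have mixed signs, so H is indefinite -> x* is a saddle point.

saddle


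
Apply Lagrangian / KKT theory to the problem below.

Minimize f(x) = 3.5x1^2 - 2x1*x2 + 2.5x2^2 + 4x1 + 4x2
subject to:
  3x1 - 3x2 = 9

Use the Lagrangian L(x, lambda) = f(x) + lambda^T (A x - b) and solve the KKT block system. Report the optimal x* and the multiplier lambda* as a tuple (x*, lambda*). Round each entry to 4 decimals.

Form the Lagrangian:
  L(x, lambda) = (1/2) x^T Q x + c^T x + lambda^T (A x - b)
Stationarity (grad_x L = 0): Q x + c + A^T lambda = 0.
Primal feasibility: A x = b.

This gives the KKT block system:
  [ Q   A^T ] [ x     ]   [-c ]
  [ A    0  ] [ lambda ] = [ b ]

Solving the linear system:
  x*      = (0.125, -2.875)
  lambda* = (-3.5417)
  f(x*)   = 10.4375

x* = (0.125, -2.875), lambda* = (-3.5417)


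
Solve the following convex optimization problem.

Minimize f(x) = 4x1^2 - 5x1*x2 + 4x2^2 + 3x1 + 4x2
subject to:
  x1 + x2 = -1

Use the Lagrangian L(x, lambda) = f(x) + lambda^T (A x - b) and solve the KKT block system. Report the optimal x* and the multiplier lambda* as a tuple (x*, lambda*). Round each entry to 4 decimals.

Form the Lagrangian:
  L(x, lambda) = (1/2) x^T Q x + c^T x + lambda^T (A x - b)
Stationarity (grad_x L = 0): Q x + c + A^T lambda = 0.
Primal feasibility: A x = b.

This gives the KKT block system:
  [ Q   A^T ] [ x     ]   [-c ]
  [ A    0  ] [ lambda ] = [ b ]

Solving the linear system:
  x*      = (-0.4615, -0.5385)
  lambda* = (-2)
  f(x*)   = -2.7692

x* = (-0.4615, -0.5385), lambda* = (-2)


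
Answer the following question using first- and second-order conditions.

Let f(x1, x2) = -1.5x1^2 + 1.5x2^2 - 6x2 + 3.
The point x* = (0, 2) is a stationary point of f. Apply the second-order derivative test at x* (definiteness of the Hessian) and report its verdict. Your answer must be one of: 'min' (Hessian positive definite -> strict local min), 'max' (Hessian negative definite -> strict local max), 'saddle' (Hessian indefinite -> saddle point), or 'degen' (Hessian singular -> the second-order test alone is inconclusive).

Compute the Hessian H = grad^2 f:
  H = [[-3, 0], [0, 3]]
Verify stationarity: grad f(x*) = H x* + g = (0, 0).
Eigenvalues of H: -3, 3.
Eigenvalues have mixed signs, so H is indefinite -> x* is a saddle point.

saddle


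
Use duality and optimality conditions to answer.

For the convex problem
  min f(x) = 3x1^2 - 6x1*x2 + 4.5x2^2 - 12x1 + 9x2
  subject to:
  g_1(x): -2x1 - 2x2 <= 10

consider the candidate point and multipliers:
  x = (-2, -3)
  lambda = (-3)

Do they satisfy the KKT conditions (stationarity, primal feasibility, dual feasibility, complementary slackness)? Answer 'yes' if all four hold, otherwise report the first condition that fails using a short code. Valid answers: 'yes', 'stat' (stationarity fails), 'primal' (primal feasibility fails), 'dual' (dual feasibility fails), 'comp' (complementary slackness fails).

Gradient of f: grad f(x) = Q x + c = (-6, -6)
Constraint values g_i(x) = a_i^T x - b_i:
  g_1((-2, -3)) = 0
Stationarity residual: grad f(x) + sum_i lambda_i a_i = (0, 0)
  -> stationarity OK
Primal feasibility (all g_i <= 0): OK
Dual feasibility (all lambda_i >= 0): FAILS
Complementary slackness (lambda_i * g_i(x) = 0 for all i): OK

Verdict: the first failing condition is dual_feasibility -> dual.

dual


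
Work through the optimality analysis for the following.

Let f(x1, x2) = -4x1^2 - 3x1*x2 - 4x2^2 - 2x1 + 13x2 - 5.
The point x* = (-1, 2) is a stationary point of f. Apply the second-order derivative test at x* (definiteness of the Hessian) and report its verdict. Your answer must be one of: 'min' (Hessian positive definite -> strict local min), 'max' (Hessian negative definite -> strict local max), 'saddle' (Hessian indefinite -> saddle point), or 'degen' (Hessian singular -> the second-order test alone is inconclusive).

Compute the Hessian H = grad^2 f:
  H = [[-8, -3], [-3, -8]]
Verify stationarity: grad f(x*) = H x* + g = (0, 0).
Eigenvalues of H: -11, -5.
Both eigenvalues < 0, so H is negative definite -> x* is a strict local max.

max


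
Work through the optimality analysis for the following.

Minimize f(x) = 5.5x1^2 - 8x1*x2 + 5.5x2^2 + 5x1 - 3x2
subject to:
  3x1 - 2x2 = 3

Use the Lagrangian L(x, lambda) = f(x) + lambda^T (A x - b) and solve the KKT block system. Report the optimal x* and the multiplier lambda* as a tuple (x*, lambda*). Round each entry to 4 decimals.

Form the Lagrangian:
  L(x, lambda) = (1/2) x^T Q x + c^T x + lambda^T (A x - b)
Stationarity (grad_x L = 0): Q x + c + A^T lambda = 0.
Primal feasibility: A x = b.

This gives the KKT block system:
  [ Q   A^T ] [ x     ]   [-c ]
  [ A    0  ] [ lambda ] = [ b ]

Solving the linear system:
  x*      = (1.0426, 0.0638)
  lambda* = (-5.3191)
  f(x*)   = 10.4894

x* = (1.0426, 0.0638), lambda* = (-5.3191)


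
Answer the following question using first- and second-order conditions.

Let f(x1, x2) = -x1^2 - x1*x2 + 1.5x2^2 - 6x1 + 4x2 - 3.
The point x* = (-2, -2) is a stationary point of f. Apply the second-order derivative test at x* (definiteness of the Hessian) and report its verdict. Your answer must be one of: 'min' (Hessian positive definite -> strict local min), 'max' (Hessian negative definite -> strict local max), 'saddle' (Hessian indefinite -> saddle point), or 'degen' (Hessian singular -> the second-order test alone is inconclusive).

Compute the Hessian H = grad^2 f:
  H = [[-2, -1], [-1, 3]]
Verify stationarity: grad f(x*) = H x* + g = (0, 0).
Eigenvalues of H: -2.1926, 3.1926.
Eigenvalues have mixed signs, so H is indefinite -> x* is a saddle point.

saddle


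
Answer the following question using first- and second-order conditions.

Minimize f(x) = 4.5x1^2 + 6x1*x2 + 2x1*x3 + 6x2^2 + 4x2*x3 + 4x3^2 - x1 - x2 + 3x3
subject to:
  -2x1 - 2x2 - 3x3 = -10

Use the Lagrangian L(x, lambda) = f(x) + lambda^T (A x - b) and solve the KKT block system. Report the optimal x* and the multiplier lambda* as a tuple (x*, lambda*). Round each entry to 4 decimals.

Form the Lagrangian:
  L(x, lambda) = (1/2) x^T Q x + c^T x + lambda^T (A x - b)
Stationarity (grad_x L = 0): Q x + c + A^T lambda = 0.
Primal feasibility: A x = b.

This gives the KKT block system:
  [ Q   A^T ] [ x     ]   [-c ]
  [ A    0  ] [ lambda ] = [ b ]

Solving the linear system:
  x*      = (1.4652, -0.068, 2.4019)
  lambda* = (8.2911)
  f(x*)   = 44.36

x* = (1.4652, -0.068, 2.4019), lambda* = (8.2911)


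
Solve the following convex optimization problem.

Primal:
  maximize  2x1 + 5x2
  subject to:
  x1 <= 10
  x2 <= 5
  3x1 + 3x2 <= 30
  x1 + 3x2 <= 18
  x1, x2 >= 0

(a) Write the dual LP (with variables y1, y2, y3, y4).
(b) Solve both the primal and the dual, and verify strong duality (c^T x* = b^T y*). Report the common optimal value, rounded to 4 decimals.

The standard primal-dual pair for 'max c^T x s.t. A x <= b, x >= 0' is:
  Dual:  min b^T y  s.t.  A^T y >= c,  y >= 0.

So the dual LP is:
  minimize  10y1 + 5y2 + 30y3 + 18y4
  subject to:
    y1 + 3y3 + y4 >= 2
    y2 + 3y3 + 3y4 >= 5
    y1, y2, y3, y4 >= 0

Solving the primal: x* = (6, 4).
  primal value c^T x* = 32.
Solving the dual: y* = (0, 0, 0.1667, 1.5).
  dual value b^T y* = 32.
Strong duality: c^T x* = b^T y*. Confirmed.

32
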